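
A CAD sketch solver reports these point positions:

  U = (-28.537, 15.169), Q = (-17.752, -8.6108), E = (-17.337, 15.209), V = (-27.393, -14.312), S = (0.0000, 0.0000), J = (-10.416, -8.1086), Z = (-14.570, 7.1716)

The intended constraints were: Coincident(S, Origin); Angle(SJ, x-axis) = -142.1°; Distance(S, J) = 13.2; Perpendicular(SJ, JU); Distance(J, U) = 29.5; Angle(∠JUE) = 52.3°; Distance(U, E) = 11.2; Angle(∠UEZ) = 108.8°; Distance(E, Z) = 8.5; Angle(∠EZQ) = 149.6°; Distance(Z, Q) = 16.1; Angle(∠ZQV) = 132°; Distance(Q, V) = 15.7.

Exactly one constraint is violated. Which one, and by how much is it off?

Distance(Q, V) = 15.7 — off by 4.50.

S = (0.00, 0.00) ✓; SJ at -142.1° ✓; |SJ| = 13.20 ✓; ∠(SJ, JU) = 90.00° ✓; |JU| = 29.50 ✓; ∠JUE = 52.30° ✓; |UE| = 11.20 ✓; ∠UEZ = 108.8° ✓; |EZ| = 8.500 ✓; ∠EZQ = 149.6° ✓; |ZQ| = 16.10 ✓; ∠ZQV = 132.0° ✓; |QV| = 11.20 ✗.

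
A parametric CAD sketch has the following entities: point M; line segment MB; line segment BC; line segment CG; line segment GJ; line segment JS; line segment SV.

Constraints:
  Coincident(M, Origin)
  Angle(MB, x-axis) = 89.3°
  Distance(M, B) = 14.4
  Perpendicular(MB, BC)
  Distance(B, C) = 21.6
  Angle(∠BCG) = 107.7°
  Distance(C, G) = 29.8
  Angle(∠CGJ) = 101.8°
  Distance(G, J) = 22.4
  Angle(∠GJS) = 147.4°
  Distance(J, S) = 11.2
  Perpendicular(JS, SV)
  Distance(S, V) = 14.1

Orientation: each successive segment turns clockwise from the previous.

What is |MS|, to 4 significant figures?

24.41

∠CGJ = 101.8° gives GJ at -151.2° from the x-axis; with |GJ| = 22.4, J = (10.86, -25.15). ∠GJS = 147.4° gives JS at 176.2° from the x-axis; with |JS| = 11.2, S = (-0.3177, -24.41). Then |MS| = |S − M| = 24.41.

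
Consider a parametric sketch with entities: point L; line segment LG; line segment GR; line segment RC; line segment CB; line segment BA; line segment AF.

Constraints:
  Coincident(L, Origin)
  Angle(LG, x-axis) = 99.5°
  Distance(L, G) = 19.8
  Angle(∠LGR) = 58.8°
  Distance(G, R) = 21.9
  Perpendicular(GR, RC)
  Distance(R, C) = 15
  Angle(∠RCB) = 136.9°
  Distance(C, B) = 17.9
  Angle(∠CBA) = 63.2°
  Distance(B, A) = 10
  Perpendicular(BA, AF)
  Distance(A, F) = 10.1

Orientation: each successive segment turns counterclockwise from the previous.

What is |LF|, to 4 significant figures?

5.728

∠CBA = 63.2° gives BA at 110.6° from the x-axis; with |BA| = 10.0, A = (4.187, 1.303). BA is perpendicular to AF, so AF runs at -159.4°; with |AF| = 10.1, F = (-5.267, -2.251). Then |LF| = |F − L| = 5.728.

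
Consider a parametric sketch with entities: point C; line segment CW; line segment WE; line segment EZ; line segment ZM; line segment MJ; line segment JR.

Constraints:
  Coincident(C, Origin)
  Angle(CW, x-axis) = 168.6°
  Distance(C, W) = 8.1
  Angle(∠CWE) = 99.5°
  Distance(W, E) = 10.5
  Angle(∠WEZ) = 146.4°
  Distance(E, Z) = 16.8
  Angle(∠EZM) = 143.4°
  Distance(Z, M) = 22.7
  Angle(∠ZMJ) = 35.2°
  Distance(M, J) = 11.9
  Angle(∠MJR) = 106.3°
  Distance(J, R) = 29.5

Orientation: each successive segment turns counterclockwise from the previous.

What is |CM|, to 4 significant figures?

40.46

C is at the origin; CW runs at 168.6° with length 8.1, so W = (-7.940, 1.601). ∠CWE = 99.5° gives WE at -110.9° from the x-axis; with |WE| = 10.5, E = (-11.69, -8.208). ∠WEZ = 146.4° gives EZ at -77.30° from the x-axis; with |EZ| = 16.8, Z = (-7.993, -24.60). ∠EZM = 143.4° gives ZM at -40.70° from the x-axis; with |ZM| = 22.7, M = (9.217, -39.40). Then |CM| = |M − C| = 40.46.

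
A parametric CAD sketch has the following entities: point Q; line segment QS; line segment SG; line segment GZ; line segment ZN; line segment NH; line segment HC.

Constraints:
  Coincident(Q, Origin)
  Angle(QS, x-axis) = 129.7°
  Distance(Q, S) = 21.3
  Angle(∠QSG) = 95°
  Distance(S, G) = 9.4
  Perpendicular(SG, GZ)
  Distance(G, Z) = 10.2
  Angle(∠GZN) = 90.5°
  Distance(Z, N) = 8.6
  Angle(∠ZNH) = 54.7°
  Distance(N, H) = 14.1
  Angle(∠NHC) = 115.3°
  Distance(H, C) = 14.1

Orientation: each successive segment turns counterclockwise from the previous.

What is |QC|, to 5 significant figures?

31.836

Q is at the origin; QS runs at 129.7° with length 21.3, so S = (-13.606, 16.388). ∠QSG = 95.0° gives SG at -145.30° from the x-axis; with |SG| = 9.4, G = (-21.334, 11.037). SG ⟂ GZ, so GZ runs at -55.300°; with |GZ| = 10.2, Z = (-15.527, 2.6511). ∠GZN = 90.5° gives ZN at 34.200° from the x-axis; with |ZN| = 8.6, N = (-8.4144, 7.4850). ∠ZNH = 54.7° gives NH at 159.50° from the x-axis; with |NH| = 14.1, H = (-21.621, 12.423). ∠NHC = 115.3° gives HC at -135.80° from the x-axis; with |HC| = 14.1, C = (-31.730, 2.5929). Then |QC| = |C − Q| = 31.836.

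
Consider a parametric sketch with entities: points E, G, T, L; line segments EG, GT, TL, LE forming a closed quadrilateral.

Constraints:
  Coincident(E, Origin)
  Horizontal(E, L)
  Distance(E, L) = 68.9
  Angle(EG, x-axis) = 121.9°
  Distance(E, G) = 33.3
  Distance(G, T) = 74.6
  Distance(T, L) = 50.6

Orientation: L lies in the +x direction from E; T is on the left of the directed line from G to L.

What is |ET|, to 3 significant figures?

72.7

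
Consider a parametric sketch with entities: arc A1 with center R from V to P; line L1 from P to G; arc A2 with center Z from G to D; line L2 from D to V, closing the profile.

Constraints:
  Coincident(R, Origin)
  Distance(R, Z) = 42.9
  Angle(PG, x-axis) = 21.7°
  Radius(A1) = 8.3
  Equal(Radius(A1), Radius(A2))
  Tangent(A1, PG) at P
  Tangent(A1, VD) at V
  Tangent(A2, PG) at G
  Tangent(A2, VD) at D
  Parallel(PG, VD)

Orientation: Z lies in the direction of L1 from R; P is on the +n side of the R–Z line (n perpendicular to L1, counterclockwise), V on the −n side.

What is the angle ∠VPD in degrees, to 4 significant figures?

68.85°

Tangency of A1 to both parallel lines with radius 8.3 puts P and V at R ± 8.3·n: P = (-3.069, 7.712), V = (3.069, -7.712). Equal radii place G and D the same way about Z: G = Z + 8.3·n = (36.79, 23.57), D = Z − 8.3·n = (42.93, 8.150). Then cos ∠VPD = PV·PD / (|PV||PD|), giving 68.85°.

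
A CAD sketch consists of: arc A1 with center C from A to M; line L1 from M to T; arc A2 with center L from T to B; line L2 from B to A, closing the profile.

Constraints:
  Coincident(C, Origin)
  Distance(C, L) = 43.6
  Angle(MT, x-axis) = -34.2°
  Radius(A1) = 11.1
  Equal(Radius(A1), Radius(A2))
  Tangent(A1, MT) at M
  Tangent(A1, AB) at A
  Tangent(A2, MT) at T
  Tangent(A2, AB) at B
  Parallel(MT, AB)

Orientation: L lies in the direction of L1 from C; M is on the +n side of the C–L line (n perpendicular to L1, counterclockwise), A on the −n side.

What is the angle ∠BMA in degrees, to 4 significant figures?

63.02°

The slot axis is L1's direction at -34.2°, so u = (cos -34.2°, sin -34.2°) = (0.8271, -0.5621) and n = (−sin -34.2°, cos -34.2°) = (0.5621, 0.8271). C is at the origin and L lies 43.6 along u from C, so L = 43.6·u = (36.06, -24.51). Tangency of A1 to both parallel lines with radius 11.1 puts M and A at C ± 11.1·n: M = (6.239, 9.181), A = (-6.239, -9.181). Equal radii place T and B the same way about L: T = L + 11.1·n = (42.30, -15.33), B = L − 11.1·n = (29.82, -33.69). Then cos ∠BMA = MB·MA / (|MB||MA|), giving 63.02°.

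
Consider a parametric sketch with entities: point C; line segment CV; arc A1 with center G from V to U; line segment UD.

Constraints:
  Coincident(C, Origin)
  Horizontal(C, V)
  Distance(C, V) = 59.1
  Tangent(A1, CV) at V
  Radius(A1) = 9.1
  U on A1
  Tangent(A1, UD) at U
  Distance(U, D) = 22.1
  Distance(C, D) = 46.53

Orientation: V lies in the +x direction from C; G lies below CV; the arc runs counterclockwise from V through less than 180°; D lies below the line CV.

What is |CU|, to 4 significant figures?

51.44

Checks: |CV| = 59.10 ✓; |GU| = 9.100 ✓; ∠(GU, UD) = 90.00° ✓; |UD| = 22.10 ✓; |CD| = 46.53 ✓.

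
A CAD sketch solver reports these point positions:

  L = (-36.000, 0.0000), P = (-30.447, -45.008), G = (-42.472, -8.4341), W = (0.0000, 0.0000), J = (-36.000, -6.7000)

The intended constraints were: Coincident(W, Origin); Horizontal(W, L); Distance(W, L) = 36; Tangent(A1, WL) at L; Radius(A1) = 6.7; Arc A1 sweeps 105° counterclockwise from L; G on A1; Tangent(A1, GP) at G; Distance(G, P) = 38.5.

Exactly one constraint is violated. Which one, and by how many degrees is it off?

Tangent(A1, GP) at G — off by 3.20°.

W = (0.00, 0.00) ✓; W.y = 0.00, L.y = 0.00 ✓; |WL| = 36.00 ✓; ∠(JL, LW) = 90.00° ✓; |JL| = 6.700 ✓; bearing(J→G) − bearing(J→L) = 105.0° ✓; |JG| = 6.700 ✓; ∠(JG, GP) = 86.80° ✗; |GP| = 38.50 ✓.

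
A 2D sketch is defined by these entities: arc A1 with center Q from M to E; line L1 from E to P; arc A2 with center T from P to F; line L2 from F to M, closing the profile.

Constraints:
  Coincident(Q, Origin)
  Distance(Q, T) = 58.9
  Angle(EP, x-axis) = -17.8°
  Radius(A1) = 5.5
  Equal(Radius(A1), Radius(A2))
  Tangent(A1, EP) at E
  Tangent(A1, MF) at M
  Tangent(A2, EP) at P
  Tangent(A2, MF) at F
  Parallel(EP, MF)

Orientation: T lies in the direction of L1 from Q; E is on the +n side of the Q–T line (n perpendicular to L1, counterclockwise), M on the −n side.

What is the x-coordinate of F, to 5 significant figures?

54.399

Tangency of A1 to both parallel lines with radius 5.5 puts E and M at Q ± 5.5·n: E = (1.6813, 5.2367), M = (-1.6813, -5.2367). Equal radii place P and F the same way about T: P = T + 5.5·n = (57.762, -12.769), F = T − 5.5·n = (54.399, -23.242). So F.x = 54.399.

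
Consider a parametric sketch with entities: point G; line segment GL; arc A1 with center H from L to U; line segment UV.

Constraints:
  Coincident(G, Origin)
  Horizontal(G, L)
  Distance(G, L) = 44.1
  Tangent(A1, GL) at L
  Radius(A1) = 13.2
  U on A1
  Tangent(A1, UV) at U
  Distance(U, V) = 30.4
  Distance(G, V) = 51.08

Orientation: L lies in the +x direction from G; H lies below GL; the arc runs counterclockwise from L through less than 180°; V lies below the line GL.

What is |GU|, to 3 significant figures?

33.2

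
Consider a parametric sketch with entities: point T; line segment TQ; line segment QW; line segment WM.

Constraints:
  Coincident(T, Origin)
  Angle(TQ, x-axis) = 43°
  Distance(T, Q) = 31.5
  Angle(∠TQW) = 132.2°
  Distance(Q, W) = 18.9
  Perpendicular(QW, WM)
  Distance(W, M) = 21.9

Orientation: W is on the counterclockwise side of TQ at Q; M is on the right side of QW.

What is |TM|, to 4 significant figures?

60.42

∠TQW = 132.2°, so QW runs at 43.0° + (180° − 132.2°) = 90.80° from the x-axis; with |QW| = 18.9, W = Q + 18.9·(cos 90.80°, sin 90.80°) = (22.77, 40.38). The perpendicularity gives WM at right angles to QW; with |WM| = 21.9 on the right of QW, M = W + 21.9·(0.9999, 0.01396) = (44.67, 40.69). Then |TM| = |M − T| = 60.42.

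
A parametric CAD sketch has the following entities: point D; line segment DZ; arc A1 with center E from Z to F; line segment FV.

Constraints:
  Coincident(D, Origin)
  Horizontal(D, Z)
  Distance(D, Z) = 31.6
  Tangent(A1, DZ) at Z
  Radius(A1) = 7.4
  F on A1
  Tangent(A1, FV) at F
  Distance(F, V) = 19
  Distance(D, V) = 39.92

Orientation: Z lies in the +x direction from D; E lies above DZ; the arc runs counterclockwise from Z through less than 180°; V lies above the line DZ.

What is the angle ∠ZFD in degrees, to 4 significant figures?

43.42°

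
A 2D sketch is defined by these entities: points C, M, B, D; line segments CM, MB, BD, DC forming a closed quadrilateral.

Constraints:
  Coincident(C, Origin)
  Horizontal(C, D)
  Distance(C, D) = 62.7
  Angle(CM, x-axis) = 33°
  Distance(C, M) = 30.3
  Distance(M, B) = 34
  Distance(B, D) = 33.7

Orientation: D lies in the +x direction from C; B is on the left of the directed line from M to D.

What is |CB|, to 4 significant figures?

64.26

Checks: |MB| = 34.00 ✓; |BD| = 33.70 ✓.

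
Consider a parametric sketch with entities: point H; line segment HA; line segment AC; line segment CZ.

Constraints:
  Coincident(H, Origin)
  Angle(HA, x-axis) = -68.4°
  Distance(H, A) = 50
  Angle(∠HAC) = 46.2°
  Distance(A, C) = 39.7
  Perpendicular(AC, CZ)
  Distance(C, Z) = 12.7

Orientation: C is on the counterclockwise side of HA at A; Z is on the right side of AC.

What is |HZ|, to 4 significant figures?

49.05

H is at the origin; HA runs at -68.4° with length 50.0, so A = 50.0·(cos -68.4°, sin -68.4°) = (18.41, -46.49). ∠HAC = 46.2°, so AC runs at -68.4° + (180° − 46.2°) = 65.40° from the x-axis; with |AC| = 39.7, C = A + 39.7·(cos 65.40°, sin 65.40°) = (34.93, -10.39). The perpendicularity gives CZ at right angles to AC; with |CZ| = 12.7 on the right of AC, Z = C + 12.7·(0.9092, -0.4163) = (46.48, -15.68). Then |HZ| = |Z − H| = 49.05.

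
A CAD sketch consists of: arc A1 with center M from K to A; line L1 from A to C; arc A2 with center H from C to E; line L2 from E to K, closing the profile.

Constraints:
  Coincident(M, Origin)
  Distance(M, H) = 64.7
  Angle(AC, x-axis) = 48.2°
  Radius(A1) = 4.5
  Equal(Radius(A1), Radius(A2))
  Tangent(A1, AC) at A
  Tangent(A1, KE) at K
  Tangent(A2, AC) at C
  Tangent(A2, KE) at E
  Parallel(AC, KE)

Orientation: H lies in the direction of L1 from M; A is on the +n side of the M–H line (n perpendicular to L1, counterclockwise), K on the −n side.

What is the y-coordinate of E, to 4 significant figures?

45.23

The slot axis is L1's direction at 48.2°, so u = (cos 48.2°, sin 48.2°) = (0.6665, 0.7455) and n = (−sin 48.2°, cos 48.2°) = (-0.7455, 0.6665). M is at the origin and H lies 64.7 along u from M, so H = 64.7·u = (43.12, 48.23). Tangency of A1 to both parallel lines with radius 4.5 puts A and K at M ± 4.5·n: A = (-3.355, 2.999), K = (3.355, -2.999). Equal radii place C and E the same way about H: C = H + 4.5·n = (39.77, 51.23), E = H − 4.5·n = (46.48, 45.23). So E.y = 45.23.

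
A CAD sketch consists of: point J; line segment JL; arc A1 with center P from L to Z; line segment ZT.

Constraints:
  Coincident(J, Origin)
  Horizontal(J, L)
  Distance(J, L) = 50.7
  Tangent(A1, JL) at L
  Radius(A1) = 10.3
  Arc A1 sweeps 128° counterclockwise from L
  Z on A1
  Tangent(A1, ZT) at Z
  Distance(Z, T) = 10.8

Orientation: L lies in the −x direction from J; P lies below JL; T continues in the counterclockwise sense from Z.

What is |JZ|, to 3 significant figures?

61.1

Tangency of A1 to JL means the radius PL is perpendicular to JL, so P = L + (0, -10.3) = (-50.7, -10.3). On A1, L sits at bearing 90° from P; a 128° counterclockwise sweep puts Z at bearing 218°, so Z = P + 10.3·(cos 218°, sin 218°) = (-58.8, -16.6). Then |JZ| = |Z − J| = 61.1.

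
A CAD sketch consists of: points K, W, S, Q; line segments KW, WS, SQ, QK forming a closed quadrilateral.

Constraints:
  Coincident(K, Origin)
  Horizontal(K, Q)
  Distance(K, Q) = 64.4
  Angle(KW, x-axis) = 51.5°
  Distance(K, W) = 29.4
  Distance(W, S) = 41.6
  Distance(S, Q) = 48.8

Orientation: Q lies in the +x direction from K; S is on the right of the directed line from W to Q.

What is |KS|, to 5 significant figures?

26.772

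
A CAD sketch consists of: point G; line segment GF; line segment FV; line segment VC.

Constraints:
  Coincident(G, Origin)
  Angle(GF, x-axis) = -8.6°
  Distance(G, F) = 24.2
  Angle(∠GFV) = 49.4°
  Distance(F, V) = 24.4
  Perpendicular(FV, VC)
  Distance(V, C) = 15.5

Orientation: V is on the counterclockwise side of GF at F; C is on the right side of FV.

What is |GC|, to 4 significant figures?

34.96

∠GFV = 49.4°, so FV runs at -8.6° + (180° − 49.4°) = 122.0° from the x-axis; with |FV| = 24.4, V = F + 24.4·(cos 122.0°, sin 122.0°) = (11.00, 17.07). FV ⟂ VC; with |VC| = 15.5 on the right of FV, C = V + 15.5·(0.8480, 0.5299) = (24.14, 25.29). Then |GC| = |C − G| = 34.96.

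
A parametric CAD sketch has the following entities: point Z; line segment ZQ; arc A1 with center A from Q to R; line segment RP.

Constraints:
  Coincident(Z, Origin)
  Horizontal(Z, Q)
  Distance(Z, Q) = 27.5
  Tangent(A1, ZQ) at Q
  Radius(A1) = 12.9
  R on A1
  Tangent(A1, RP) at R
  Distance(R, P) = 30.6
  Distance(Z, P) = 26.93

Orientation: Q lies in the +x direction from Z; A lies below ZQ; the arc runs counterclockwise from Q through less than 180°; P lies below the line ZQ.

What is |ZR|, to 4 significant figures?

18.46

Checks: |AQ| = 12.90 ✓; |AR| = 12.90 ✓; ∠(AR, RP) = 90.00° ✓; |RP| = 30.60 ✓; |ZP| = 26.93 ✓.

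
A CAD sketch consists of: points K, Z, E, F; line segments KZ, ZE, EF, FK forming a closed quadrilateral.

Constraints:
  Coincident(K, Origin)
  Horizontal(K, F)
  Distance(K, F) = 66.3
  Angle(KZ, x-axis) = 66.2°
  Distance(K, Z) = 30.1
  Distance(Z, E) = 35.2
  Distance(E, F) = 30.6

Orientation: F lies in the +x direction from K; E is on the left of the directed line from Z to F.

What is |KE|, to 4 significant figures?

52.85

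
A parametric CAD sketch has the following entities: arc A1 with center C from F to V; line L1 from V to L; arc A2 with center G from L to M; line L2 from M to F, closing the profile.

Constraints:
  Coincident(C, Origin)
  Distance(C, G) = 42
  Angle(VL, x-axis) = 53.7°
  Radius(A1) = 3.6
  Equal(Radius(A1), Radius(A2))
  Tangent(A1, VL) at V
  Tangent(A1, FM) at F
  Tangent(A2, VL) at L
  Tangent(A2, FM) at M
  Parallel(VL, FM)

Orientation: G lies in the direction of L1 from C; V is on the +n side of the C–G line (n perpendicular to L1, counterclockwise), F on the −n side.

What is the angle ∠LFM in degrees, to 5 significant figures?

9.7276°

The slot axis is L1's direction at 53.7°, so u = (cos 53.7°, sin 53.7°) = (0.59201, 0.80593) and n = (−sin 53.7°, cos 53.7°) = (-0.80593, 0.59201). C is at the origin and G lies 42.0 along u from C, so G = 42.0·u = (24.865, 33.849). Tangency of A1 to both parallel lines with radius 3.6 puts V and F at C ± 3.6·n: V = (-2.9013, 2.1312), F = (2.9013, -2.1312). Equal radii place L and M the same way about G: L = G + 3.6·n = (21.963, 35.980), M = G − 3.6·n = (27.766, 31.718). Then cos ∠LFM = FL·FM / (|FL||FM|), giving 9.7276°.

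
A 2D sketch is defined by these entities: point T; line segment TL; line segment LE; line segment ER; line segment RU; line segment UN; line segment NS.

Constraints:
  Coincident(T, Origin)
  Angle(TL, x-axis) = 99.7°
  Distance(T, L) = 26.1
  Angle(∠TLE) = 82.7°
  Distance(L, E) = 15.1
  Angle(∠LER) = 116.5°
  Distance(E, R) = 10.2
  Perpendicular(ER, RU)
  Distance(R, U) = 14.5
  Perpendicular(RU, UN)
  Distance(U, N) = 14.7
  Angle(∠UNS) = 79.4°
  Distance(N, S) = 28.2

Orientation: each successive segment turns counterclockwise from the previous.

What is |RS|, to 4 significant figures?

16.29

RU is perpendicular to UN, so UN runs at 80.50°; with |UN| = 14.7, N = (-3.794, 23.36). ∠UNS = 79.4° gives NS at -178.9° from the x-axis; with |NS| = 28.2, S = (-31.99, 22.82). Then |RS| = |S − R| = 16.29.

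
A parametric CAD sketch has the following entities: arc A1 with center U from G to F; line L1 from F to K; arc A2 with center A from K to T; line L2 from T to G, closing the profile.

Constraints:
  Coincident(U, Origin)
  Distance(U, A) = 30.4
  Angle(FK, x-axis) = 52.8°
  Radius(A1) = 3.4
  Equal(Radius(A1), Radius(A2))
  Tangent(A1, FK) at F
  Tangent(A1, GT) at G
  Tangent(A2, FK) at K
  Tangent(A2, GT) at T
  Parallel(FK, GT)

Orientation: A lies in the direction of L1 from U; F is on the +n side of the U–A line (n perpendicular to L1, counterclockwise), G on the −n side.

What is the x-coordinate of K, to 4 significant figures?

15.67

Tangency of A1 to both parallel lines with radius 3.4 puts F and G at U ± 3.4·n: F = (-2.708, 2.056), G = (2.708, -2.056). Equal radii place K and T the same way about A: K = A + 3.4·n = (15.67, 26.27), T = A − 3.4·n = (21.09, 22.16). So K.x = 15.67.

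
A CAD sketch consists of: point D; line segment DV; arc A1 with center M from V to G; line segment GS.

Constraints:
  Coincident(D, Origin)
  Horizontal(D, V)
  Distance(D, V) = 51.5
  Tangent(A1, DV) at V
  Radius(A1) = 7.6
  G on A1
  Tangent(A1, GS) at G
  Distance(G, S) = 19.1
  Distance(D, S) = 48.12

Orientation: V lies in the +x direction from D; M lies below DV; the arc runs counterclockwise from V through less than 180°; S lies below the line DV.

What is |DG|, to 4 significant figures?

44.46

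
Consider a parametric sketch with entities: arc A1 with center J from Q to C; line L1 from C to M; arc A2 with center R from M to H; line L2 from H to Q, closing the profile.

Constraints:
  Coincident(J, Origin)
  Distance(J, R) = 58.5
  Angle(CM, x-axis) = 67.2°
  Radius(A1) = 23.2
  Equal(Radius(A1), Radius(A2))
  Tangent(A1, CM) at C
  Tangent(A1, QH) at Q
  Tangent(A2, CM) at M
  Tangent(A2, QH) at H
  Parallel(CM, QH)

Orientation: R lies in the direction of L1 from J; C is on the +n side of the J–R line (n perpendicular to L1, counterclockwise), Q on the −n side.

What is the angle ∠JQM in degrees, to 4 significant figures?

51.58°

The slot axis is L1's direction at 67.2°, so u = (cos 67.2°, sin 67.2°) = (0.3875, 0.9219) and n = (−sin 67.2°, cos 67.2°) = (-0.9219, 0.3875). J is at the origin and R lies 58.5 along u from J, so R = 58.5·u = (22.67, 53.93). Tangency of A1 to both parallel lines with radius 23.2 puts C and Q at J ± 23.2·n: C = (-21.39, 8.990), Q = (21.39, -8.990). Equal radii place M and H the same way about R: M = R + 23.2·n = (1.282, 62.92), H = R − 23.2·n = (44.06, 44.94). Then cos ∠JQM = QJ·QM / (|QJ||QM|), giving 51.58°.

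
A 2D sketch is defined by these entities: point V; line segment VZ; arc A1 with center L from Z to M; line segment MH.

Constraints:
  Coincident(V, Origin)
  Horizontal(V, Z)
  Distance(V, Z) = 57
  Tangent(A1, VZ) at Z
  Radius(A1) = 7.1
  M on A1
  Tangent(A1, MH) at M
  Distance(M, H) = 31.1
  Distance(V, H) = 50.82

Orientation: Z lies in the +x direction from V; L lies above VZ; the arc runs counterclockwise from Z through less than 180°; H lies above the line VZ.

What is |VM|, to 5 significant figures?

62.964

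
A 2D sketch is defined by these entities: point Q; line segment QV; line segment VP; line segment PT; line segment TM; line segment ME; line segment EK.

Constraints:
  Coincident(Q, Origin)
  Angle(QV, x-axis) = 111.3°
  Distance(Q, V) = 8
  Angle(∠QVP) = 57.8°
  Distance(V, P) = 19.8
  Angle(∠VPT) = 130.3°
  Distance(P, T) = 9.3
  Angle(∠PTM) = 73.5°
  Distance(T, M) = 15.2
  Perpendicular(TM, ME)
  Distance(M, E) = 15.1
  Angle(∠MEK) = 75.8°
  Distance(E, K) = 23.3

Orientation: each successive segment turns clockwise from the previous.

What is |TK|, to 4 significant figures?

11.94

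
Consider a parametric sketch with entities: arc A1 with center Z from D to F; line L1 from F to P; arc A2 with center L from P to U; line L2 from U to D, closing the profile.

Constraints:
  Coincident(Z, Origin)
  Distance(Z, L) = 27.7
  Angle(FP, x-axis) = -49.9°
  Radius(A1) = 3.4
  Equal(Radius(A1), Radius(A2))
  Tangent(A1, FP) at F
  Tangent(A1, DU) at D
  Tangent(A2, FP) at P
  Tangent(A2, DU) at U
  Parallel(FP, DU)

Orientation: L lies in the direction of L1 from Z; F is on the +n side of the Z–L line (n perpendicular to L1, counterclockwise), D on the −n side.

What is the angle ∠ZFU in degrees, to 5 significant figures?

76.207°

Tangency of A1 to both parallel lines with radius 3.4 puts F and D at Z ± 3.4·n: F = (2.6007, 2.1900), D = (-2.6007, -2.1900). Equal radii place P and U the same way about L: P = L + 3.4·n = (20.443, -18.998), U = L − 3.4·n = (15.241, -23.378). Then cos ∠ZFU = FZ·FU / (|FZ||FU|), giving 76.207°.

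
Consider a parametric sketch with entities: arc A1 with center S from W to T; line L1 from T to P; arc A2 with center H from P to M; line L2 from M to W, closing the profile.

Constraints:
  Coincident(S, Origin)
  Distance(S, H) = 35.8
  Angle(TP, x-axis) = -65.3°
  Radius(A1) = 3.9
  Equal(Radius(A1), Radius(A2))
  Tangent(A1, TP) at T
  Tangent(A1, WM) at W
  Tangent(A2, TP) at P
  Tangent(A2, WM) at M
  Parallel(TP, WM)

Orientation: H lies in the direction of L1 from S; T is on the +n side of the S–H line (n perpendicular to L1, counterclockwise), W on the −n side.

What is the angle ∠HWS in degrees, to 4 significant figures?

83.78°

The slot axis is L1's direction at -65.3°, so u = (cos -65.3°, sin -65.3°) = (0.4179, -0.9085) and n = (−sin -65.3°, cos -65.3°) = (0.9085, 0.4179). S is at the origin and H lies 35.8 along u from S, so H = 35.8·u = (14.96, -32.52). Tangency of A1 to both parallel lines with radius 3.9 puts T and W at S ± 3.9·n: T = (3.543, 1.630), W = (-3.543, -1.630). Then cos ∠HWS = WH·WS / (|WH||WS|), giving 83.78°.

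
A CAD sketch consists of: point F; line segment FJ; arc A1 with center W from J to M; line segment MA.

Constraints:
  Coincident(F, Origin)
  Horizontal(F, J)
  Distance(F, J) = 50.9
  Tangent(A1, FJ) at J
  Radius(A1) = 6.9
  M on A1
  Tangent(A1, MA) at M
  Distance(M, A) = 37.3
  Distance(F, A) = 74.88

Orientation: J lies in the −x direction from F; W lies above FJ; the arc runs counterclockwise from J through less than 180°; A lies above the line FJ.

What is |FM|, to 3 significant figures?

45.8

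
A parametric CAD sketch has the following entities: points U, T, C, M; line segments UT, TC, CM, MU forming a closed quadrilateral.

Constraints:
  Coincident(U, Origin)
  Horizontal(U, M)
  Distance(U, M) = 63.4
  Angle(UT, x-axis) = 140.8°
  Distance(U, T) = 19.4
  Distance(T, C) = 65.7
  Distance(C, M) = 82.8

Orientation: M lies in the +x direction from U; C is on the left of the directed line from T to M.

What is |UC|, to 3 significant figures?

71.4

Checks: U = (0.00, 0.00) ✓; |TC| = 65.70 ✓; |CM| = 82.80 ✓.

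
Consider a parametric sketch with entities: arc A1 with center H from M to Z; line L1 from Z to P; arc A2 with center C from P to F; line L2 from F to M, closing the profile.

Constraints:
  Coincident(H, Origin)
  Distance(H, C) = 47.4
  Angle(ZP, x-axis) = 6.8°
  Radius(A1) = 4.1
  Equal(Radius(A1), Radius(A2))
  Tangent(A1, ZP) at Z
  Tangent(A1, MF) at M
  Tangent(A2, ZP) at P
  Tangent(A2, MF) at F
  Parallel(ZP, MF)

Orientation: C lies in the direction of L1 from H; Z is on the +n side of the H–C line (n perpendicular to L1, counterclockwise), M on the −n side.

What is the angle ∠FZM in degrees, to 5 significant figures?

80.185°

The slot axis is L1's direction at 6.8°, so u = (cos 6.8°, sin 6.8°) = (0.99297, 0.11840) and n = (−sin 6.8°, cos 6.8°) = (-0.11840, 0.99297). H is at the origin and C lies 47.4 along u from H, so C = 47.4·u = (47.067, 5.6123). Tangency of A1 to both parallel lines with radius 4.1 puts Z and M at H ± 4.1·n: Z = (-0.48546, 4.0712), M = (0.48546, -4.0712). Equal radii place P and F the same way about C: P = C + 4.1·n = (46.581, 9.6835), F = C − 4.1·n = (47.552, 1.5412). Then cos ∠FZM = ZF·ZM / (|ZF||ZM|), giving 80.185°.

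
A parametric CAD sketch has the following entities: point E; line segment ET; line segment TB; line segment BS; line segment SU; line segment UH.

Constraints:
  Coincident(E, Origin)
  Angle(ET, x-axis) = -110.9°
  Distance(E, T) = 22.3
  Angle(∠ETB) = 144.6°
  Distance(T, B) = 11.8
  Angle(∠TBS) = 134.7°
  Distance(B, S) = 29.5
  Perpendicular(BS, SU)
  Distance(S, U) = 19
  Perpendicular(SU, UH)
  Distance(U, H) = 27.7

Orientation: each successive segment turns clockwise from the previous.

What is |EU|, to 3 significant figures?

42.9

E is at the origin; ET runs at -110.9° with length 22.3, so T = (-7.96, -20.8). ∠ETB = 144.6° gives TB at -146° from the x-axis; with |TB| = 11.8, B = (-17.8, -27.4). ∠TBS = 134.7° gives BS at 168° from the x-axis; with |BS| = 29.5, S = (-46.7, -21.4). BS is perpendicular to SU, so SU runs at 78.4°; with |SU| = 19.0, U = (-42.8, -2.84). Then |EU| = |U − E| = 42.9.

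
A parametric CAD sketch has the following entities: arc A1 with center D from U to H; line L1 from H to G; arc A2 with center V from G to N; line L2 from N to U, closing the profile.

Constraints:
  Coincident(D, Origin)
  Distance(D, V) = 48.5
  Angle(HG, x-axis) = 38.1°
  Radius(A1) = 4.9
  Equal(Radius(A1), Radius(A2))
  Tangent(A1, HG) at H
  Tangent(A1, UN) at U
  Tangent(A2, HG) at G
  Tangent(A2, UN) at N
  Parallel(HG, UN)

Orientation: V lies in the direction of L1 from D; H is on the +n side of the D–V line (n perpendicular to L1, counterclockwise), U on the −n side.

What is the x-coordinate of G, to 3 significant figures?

35.1

Tangency of A1 to both parallel lines with radius 4.9 puts H and U at D ± 4.9·n: H = (-3.02, 3.86), U = (3.02, -3.86). Equal radii place G and N the same way about V: G = V + 4.9·n = (35.1, 33.8), N = V − 4.9·n = (41.2, 26.1). So G.x = 35.1.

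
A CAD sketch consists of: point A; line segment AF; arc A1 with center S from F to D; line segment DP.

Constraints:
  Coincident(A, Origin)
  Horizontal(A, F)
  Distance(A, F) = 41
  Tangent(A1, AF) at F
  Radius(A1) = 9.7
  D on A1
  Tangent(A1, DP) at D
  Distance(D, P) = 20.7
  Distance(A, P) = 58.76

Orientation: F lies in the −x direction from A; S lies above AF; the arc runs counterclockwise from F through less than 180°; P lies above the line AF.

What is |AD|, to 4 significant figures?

38.53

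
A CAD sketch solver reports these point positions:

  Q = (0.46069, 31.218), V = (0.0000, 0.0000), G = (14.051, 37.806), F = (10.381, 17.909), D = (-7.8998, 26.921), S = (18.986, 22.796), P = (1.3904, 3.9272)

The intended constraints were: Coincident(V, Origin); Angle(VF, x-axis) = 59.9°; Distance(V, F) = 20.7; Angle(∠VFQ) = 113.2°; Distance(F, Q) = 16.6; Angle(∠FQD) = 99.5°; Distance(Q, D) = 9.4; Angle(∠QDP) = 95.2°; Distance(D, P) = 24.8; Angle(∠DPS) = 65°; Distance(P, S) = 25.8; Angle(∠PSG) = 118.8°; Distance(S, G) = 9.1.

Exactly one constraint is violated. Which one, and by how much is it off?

Distance(S, G) = 9.1 — off by 6.70.

V = (0.00, 0.00) ✓; VF at 59.90° ✓; |VF| = 20.70 ✓; ∠VFQ = 113.2° ✓; |FQ| = 16.60 ✓; ∠FQD = 99.50° ✓; |QD| = 9.400 ✓; ∠QDP = 95.20° ✓; |DP| = 24.80 ✓; ∠DPS = 65.00° ✓; |PS| = 25.80 ✓; ∠PSG = 118.8° ✓; |SG| = 15.80 ✗.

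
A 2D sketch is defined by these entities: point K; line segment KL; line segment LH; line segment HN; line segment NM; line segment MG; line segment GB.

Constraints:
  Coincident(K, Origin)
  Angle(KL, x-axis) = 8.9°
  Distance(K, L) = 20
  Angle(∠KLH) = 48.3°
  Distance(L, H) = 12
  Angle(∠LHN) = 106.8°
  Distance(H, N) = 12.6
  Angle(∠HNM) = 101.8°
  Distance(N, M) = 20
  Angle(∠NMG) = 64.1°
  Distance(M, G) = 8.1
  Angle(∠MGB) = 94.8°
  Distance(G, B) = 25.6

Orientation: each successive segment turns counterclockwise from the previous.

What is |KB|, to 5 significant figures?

10.861

K is at the origin; KL runs at 8.9° with length 20.0, so L = (19.759, 3.0942). ∠KLH = 48.3° gives LH at 140.60° from the x-axis; with |LH| = 12.0, H = (10.486, 10.711). ∠LHN = 106.8° gives HN at -146.20° from the x-axis; with |HN| = 12.6, N = (0.015990, 3.7016). ∠HNM = 101.8° gives NM at -68.000° from the x-axis; with |NM| = 20.0, M = (7.5081, -14.842). ∠NMG = 64.1° gives MG at 47.900° from the x-axis; with |MG| = 8.1, G = (12.939, -8.8320). ∠MGB = 94.8° gives GB at 133.10° from the x-axis; with |GB| = 25.6, B = (-4.5532, 9.8601). Then |KB| = |B − K| = 10.861.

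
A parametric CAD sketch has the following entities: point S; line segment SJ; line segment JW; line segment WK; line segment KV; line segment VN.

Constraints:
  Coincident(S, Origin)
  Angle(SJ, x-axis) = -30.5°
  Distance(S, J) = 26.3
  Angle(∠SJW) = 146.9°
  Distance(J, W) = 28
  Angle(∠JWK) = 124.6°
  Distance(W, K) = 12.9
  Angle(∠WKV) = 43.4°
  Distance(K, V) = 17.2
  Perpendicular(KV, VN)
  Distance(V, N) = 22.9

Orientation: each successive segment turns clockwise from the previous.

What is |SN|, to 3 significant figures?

54.2

S is at the origin; SJ runs at -30.5° with length 26.3, so J = (22.7, -13.3). ∠SJW = 146.9° gives JW at -63.6° from the x-axis; with |JW| = 28.0, W = (35.1, -38.4). ∠JWK = 124.6° gives WK at -119° from the x-axis; with |WK| = 12.9, K = (28.9, -49.7). ∠WKV = 43.4° gives KV at 104° from the x-axis; with |KV| = 17.2, V = (24.6, -33.1). KV is perpendicular to VN, so VN runs at 14.4°; with |VN| = 22.9, N = (46.8, -27.4). Then |SN| = |N − S| = 54.2.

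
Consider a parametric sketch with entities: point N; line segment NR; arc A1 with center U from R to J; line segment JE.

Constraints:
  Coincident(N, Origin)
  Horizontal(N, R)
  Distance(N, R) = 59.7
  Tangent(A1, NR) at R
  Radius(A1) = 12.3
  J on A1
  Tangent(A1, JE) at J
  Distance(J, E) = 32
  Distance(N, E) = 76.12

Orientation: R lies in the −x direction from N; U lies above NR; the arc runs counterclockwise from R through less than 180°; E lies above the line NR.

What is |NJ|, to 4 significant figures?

51.15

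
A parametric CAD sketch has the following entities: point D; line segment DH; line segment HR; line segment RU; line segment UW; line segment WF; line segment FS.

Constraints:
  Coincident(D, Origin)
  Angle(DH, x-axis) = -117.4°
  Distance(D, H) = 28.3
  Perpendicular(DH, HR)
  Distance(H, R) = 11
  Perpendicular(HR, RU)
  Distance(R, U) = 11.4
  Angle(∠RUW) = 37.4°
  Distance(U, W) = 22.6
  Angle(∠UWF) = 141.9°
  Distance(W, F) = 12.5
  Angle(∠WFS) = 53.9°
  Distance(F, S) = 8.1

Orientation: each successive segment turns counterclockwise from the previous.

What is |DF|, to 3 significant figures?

47.4

D is at the origin; DH runs at -117.4° with length 28.3, so H = (-13.0, -25.1). DH ⟂ HR, so HR runs at -27.4°; with |HR| = 11.0, R = (-3.26, -30.2). The perpendicularity gives RU at right angles to HR, so RU runs at 62.6°; with |RU| = 11.4, U = (1.99, -20.1). ∠RUW = 37.4° gives UW at -155° from the x-axis; with |UW| = 22.6, W = (-18.5, -29.7). ∠UWF = 141.9° gives WF at -117° from the x-axis; with |WF| = 12.5, F = (-24.1, -40.9). Then |DF| = |F − D| = 47.4.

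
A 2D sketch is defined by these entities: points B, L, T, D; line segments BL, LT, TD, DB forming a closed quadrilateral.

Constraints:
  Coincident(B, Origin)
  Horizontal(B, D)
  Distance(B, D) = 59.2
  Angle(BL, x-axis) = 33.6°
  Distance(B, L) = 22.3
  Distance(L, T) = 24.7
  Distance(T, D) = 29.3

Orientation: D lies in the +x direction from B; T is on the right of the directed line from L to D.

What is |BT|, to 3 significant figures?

32.5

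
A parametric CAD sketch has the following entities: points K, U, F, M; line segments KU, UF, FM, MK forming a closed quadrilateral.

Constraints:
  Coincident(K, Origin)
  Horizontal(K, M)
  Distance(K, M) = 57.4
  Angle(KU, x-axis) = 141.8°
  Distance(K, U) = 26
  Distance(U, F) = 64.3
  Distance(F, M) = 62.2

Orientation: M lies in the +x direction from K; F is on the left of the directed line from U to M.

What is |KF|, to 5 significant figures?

63.454

Checks: |UF| = 64.30 ✓; |FM| = 62.20 ✓.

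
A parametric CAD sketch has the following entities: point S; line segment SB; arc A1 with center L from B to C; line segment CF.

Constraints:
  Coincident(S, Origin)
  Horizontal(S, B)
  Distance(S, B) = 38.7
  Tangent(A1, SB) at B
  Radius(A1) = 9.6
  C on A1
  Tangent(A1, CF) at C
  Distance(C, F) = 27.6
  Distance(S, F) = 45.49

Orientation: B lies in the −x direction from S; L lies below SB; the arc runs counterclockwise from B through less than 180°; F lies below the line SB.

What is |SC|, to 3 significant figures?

48.5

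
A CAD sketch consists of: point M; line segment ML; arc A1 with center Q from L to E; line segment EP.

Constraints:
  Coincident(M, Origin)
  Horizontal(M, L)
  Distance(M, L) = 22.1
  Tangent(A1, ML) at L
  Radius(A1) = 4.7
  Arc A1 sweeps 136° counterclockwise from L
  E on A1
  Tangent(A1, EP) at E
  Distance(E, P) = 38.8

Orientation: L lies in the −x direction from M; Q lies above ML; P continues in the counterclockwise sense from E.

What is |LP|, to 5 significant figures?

42.834

On A1, L sits at bearing -90° from Q; a 136° counterclockwise sweep puts E at bearing 46°, so E = Q + 4.7·(cos 46°, sin 46°) = (-18.835, 8.0809). Tangency of A1 to EP means the radius QE is perpendicular to EP, so EP runs along (−sin 46°, cos 46°); with |EP| = 38.8, P = (-46.745, 35.034). Then |LP| = |P − L| = 42.834.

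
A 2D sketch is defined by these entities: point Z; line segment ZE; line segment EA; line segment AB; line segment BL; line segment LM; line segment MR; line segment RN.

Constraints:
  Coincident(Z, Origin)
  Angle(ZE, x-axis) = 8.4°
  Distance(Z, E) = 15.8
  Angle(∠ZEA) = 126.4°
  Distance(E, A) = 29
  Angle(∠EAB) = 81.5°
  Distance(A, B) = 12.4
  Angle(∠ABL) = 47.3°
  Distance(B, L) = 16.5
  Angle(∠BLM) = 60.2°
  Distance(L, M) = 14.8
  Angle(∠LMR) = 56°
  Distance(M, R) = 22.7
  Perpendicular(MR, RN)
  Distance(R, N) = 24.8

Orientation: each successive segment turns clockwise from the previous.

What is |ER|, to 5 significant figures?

28.098

∠BLM = 60.2° gives LM at -36.200° from the x-axis; with |LM| = 14.8, M = (39.854, -17.954). ∠LMR = 56.0° gives MR at -160.20° from the x-axis; with |MR| = 22.7, R = (18.496, -25.644). Then |ER| = |R − E| = 28.098.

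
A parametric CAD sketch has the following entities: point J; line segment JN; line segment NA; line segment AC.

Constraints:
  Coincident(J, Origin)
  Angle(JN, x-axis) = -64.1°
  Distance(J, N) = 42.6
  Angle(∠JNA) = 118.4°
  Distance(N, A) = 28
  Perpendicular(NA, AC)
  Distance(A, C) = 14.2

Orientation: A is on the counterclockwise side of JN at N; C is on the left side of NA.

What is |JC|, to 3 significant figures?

53.6

J is at the origin; JN runs at -64.1° with length 42.6, so N = 42.6·(cos -64.1°, sin -64.1°) = (18.6, -38.3). ∠JNA = 118.4°, so NA runs at -64.1° + (180° − 118.4°) = -2.50° from the x-axis; with |NA| = 28.0, A = N + 28.0·(cos -2.50°, sin -2.50°) = (46.6, -39.5). NA ⟂ AC; with |AC| = 14.2 on the left of NA, C = A + 14.2·(0.0436, 0.999) = (47.2, -25.4). Then |JC| = |C − J| = 53.6.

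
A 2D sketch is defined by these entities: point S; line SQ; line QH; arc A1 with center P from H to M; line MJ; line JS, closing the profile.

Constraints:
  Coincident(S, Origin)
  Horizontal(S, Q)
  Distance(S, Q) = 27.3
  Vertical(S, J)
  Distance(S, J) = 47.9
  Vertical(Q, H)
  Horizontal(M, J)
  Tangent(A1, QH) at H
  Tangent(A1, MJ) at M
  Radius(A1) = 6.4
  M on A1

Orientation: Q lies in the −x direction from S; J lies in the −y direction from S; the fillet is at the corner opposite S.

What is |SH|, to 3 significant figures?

49.7

S is at the origin; S and Q share the same y with |SQ| = 27.3 and Q on the −x side, so Q = (-27.3, 0.00). SJ is vertical with |SJ| = 47.9 and J on the −y side, so J = (0.00, -47.9). The virtual corner opposite S is at (-27.3, -47.9). Since A1 is tangent to QH there, PH ⟂ QH and A1 meets MJ tangentially, so PM is at right angles to MJ, with radius 6.4, so the center P sits 6.4 in from both sides at P = (-20.9, -41.5). That places the tangent points at H = (-27.3, -41.5) on QH and M = (-20.9, -47.9) on MJ. Then |SH| = |H − S| = 49.7.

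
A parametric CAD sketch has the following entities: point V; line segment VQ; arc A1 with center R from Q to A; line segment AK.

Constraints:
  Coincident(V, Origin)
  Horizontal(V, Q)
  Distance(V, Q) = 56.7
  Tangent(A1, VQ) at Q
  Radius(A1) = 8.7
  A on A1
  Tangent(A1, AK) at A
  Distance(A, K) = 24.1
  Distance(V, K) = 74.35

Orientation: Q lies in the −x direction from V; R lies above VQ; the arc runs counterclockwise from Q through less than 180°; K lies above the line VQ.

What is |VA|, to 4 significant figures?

52.51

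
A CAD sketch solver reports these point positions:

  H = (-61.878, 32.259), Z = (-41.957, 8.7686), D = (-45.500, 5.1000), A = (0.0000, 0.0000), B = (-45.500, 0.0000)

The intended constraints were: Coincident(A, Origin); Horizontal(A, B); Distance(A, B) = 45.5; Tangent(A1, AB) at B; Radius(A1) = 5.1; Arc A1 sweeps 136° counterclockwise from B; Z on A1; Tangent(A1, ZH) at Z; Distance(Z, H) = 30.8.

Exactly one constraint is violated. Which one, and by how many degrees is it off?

Tangent(A1, ZH) at Z — off by 5.70°.

A = (0.00, 0.00) ✓; A.y = 0.00, B.y = 0.00 ✓; |AB| = 45.50 ✓; ∠(DB, BA) = 90.00° ✓; |DB| = 5.100 ✓; bearing(D→Z) − bearing(D→B) = 136.0° ✓; |DZ| = 5.100 ✓; ∠(DZ, ZH) = 95.70° ✗; |ZH| = 30.80 ✓.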